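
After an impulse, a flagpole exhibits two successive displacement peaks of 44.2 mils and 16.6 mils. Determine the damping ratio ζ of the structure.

Logarithmic decrement δ = (1/n)·ln(x₀/x_n) = (1/1)·ln(44.2/16.6) = (1/1)·ln(2.663) = 0.9793.
ζ = δ/√(4π² + δ²) = 0.9793/√(39.48 + 0.959) = 0.9793/6.359 = 0.1540.

0.154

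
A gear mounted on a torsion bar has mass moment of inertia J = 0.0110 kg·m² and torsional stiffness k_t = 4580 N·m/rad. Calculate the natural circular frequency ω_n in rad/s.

645 rad/s

ω_n = √(k_t/J) = √(4580/0.0110) = √416400 = 645.3 rad/s.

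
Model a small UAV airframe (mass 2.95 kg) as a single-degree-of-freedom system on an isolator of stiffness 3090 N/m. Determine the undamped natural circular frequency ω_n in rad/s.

32.4 rad/s

ω_n = √(k/m) = √(3090/2.95) = √1047 = 32.36 rad/s.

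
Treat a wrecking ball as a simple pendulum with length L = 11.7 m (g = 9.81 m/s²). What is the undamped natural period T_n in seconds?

For a simple pendulum ω_n = √(g/L) = √(9.81/11.7) = √0.8385 = 0.9157 rad/s.
T_n = 2π/ω_n = 6.283/0.9157 = 6.862 s.

6.86 s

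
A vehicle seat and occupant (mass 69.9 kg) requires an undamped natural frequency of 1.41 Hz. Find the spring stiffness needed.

ω_n = 2πf_n = 2π × 1.41 = 8.859 rad/s.
k = m·ω_n² = 69.9 × 8.859² = 69.9 × 78.49 = 5486 N/m.

5490 N/m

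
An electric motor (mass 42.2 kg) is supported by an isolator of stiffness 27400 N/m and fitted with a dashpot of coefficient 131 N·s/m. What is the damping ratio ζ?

0.0609

ω_n = √(k/m) = √(27400/42.2) = 25.48 rad/s.
Critical damping c_c = 2√(k·m) = 2√(27400 × 42.2) = 2151 N·s/m, so ζ = c/c_c = 131/2151 = 0.06091.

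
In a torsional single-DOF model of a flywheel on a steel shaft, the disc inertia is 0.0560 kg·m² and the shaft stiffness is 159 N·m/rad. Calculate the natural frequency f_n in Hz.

8.48 Hz

ω_n = √(k_t/J) = √(159/0.0560) = √2839 = 53.28 rad/s.
f_n = ω_n/(2π) = 53.28/6.283 = 8.481 Hz.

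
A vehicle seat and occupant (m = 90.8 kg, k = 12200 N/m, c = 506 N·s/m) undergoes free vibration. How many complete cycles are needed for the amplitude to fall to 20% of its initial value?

2 cycles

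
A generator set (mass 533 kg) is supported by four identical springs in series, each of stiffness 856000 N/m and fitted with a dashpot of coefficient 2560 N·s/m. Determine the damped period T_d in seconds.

Series springs: 1/k_eq = 4/856000, so k_eq = 856000/4 = 214000 N/m.
ω_n = √(k_eq/m) = √(214000/533) = 20.04 rad/s.
Critical damping c_c = 2√(k_eq·m) = 2√(214000 × 533) = 21360 N·s/m, so ζ = c/c_c = 2560/21360 = 0.1199.
ω_d = ω_n√(1 − ζ²) = 20.04 × √(1 − 0.0144) = 19.89 rad/s.
T_d = 2π/ω_d = 0.3158 s.

0.316 s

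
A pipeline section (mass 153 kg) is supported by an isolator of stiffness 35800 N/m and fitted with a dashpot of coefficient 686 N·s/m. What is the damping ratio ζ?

ω_n = √(k/m) = √(35800/153) = 15.30 rad/s.
Critical damping c_c = 2√(k·m) = 2√(35800 × 153) = 4681 N·s/m, so ζ = c/c_c = 686/4681 = 0.1466.

0.147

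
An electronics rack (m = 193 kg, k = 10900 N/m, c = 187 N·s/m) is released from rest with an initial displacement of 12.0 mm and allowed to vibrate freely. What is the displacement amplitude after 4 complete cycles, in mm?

2.37 mm

ζ = c/(2√(km)) = 187/(2√(10900 × 193)) = 187/2901 = 0.06446.
Logarithmic decrement δ = 2πζ/√(1 − ζ²) = 2π × 0.06446/√(1 − 0.00416) = 0.4059.
After n cycles, x_n/x₀ = e^(−nδ), so x_4 = 12.0 × e^(−4 × 0.4059) = 12.0 × 0.1972 = 2.366 mm.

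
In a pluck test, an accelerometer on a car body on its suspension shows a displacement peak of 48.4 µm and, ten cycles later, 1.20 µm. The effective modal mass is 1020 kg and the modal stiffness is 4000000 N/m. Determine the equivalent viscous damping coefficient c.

7500 N·s/m

Logarithmic decrement δ = (1/n)·ln(x₀/x_n) = (1/10)·ln(48.4/1.20) = (1/10)·ln(40.33) = 0.3697.
ζ = δ/√(4π² + δ²) = 0.3697/√(39.48 + 0.137) = 0.3697/6.294 = 0.05874.
c = ζ · 2√(km) = 0.05874 × 2√(4000000 × 1020) = 0.05874 × 127700 = 7504 N·s/m.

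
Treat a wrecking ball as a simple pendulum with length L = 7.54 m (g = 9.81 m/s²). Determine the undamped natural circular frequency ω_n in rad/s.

For a simple pendulum ω_n = √(g/L) = √(9.81/7.54) = √1.301 = 1.141 rad/s.

1.14 rad/s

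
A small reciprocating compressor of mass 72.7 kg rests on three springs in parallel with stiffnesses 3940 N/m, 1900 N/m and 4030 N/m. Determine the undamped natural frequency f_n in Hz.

Parallel springs add: k_eq = 3940 + 1900 + 4030 = 9870 N/m.
ω_n = √(k_eq/m) = √(9870/72.7) = √135.8 = 11.65 rad/s.
f_n = ω_n/(2π) = 11.65/6.283 = 1.854 Hz.

1.85 Hz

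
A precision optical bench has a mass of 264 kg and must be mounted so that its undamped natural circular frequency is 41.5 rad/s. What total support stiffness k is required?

455000 N/m

k = m·ω_n² = 264 × 41.50² = 264 × 1722 = 454700 N/m.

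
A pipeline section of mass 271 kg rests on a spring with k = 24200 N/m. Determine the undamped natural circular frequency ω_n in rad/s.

9.45 rad/s

ω_n = √(k/m) = √(24200/271) = √89.30 = 9.450 rad/s.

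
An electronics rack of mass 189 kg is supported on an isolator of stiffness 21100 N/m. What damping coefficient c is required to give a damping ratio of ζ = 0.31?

c_c = 2√(k·m) = 2√(21100 × 189) = 3994 N·s/m.
c = ζ·c_c = 0.31 × 3994 = 1238 N·s/m.

1240 N·s/m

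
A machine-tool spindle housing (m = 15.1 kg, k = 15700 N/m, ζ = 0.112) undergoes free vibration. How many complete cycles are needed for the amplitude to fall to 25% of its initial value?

2 cycles

Logarithmic decrement δ = 2πζ/√(1 − ζ²) = 2π × 0.1120/√(1 − 0.0125) = 0.7082.
x_n/x₀ = e^(−nδ) ≤ 0.25; take ln: n ≥ ln(1/0.25)/δ = 1.386/0.7082 = 1.958.
So 2 complete cycles are required.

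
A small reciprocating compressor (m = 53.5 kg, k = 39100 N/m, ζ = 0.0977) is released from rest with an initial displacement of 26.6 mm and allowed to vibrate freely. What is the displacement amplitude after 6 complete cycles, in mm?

Logarithmic decrement δ = 2πζ/√(1 − ζ²) = 2π × 0.09770/√(1 − 0.00955) = 0.6168.
After n cycles, x_n/x₀ = e^(−nδ), so x_6 = 26.6 × e^(−6 × 0.6168) = 26.6 × 0.02470 = 0.6570 mm.

0.657 mm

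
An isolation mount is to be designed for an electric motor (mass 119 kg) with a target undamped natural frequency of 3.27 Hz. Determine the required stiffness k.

ω_n = 2πf_n = 2π × 3.27 = 20.55 rad/s.
k = m·ω_n² = 119 × 20.55² = 119 × 422.1 = 50230 N/m.

50200 N/m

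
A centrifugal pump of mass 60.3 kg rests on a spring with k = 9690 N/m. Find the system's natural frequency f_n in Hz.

ω_n = √(k/m) = √(9690/60.3) = √160.7 = 12.68 rad/s.
f_n = ω_n/(2π) = 12.68/6.283 = 2.018 Hz.

2.02 Hz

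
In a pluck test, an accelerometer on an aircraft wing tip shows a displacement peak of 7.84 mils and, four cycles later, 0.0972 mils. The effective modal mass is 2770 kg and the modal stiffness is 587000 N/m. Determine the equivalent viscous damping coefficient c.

Logarithmic decrement δ = (1/n)·ln(x₀/x_n) = (1/4)·ln(7.84/0.0972) = (1/4)·ln(80.66) = 1.098.
ζ = δ/√(4π² + δ²) = 1.098/√(39.48 + 1.20) = 1.098/6.378 = 0.1721.
c = ζ · 2√(km) = 0.1721 × 2√(587000 × 2770) = 0.1721 × 80650 = 13880 N·s/m.

13900 N·s/m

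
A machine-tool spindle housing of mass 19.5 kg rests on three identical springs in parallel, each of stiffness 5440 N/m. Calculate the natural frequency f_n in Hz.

4.60 Hz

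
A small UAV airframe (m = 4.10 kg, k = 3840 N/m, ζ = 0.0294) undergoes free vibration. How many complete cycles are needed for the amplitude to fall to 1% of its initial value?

25 cycles

Logarithmic decrement δ = 2πζ/√(1 − ζ²) = 2π × 0.02940/√(1 − 0.000864) = 0.1848.
x_n/x₀ = e^(−nδ) ≤ 0.01; take ln: n ≥ ln(1/0.01)/δ = 4.605/0.1848 = 24.92.
So 25 complete cycles are required.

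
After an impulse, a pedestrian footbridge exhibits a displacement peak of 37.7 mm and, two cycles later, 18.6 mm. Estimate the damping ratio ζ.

Logarithmic decrement δ = (1/n)·ln(x₀/x_n) = (1/2)·ln(37.7/18.6) = (1/2)·ln(2.027) = 0.3532.
ζ = δ/√(4π² + δ²) = 0.3532/√(39.48 + 0.125) = 0.3532/6.293 = 0.05613.

0.0561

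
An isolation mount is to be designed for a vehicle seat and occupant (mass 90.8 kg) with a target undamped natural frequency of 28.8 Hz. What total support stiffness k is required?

2970000 N/m

ω_n = 2πf_n = 2π × 28.8 = 181.0 rad/s.
k = m·ω_n² = 90.8 × 181.0² = 90.8 × 32740 = 2973000 N/m.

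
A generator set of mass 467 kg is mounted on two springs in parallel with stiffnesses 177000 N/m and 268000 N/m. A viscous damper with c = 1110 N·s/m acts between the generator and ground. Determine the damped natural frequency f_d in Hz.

Parallel springs add: k_eq = 177000 + 268000 = 445000 N/m.
ω_n = √(k_eq/m) = √(445000/467) = 30.87 rad/s.
Critical damping c_c = 2√(k_eq·m) = 2√(445000 × 467) = 28830 N·s/m, so ζ = c/c_c = 1110/28830 = 0.03850.
ω_d = ω_n√(1 − ζ²) = 30.87 × √(1 − 0.00148) = 30.85 rad/s.
f_d = ω_d/(2π) = 4.909 Hz.

4.91 Hz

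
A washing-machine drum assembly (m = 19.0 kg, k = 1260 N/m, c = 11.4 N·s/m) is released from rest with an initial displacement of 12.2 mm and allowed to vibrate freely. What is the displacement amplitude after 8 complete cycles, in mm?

1.91 mm

ζ = c/(2√(km)) = 11.4/(2√(1260 × 19.0)) = 11.4/309.5 = 0.03684.
Logarithmic decrement δ = 2πζ/√(1 − ζ²) = 2π × 0.03684/√(1 − 0.00136) = 0.2316.
After n cycles, x_n/x₀ = e^(−nδ), so x_8 = 12.2 × e^(−8 × 0.2316) = 12.2 × 0.1568 = 1.913 mm.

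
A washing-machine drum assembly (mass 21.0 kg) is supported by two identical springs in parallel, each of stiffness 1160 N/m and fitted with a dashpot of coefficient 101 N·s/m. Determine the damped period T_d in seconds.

Parallel springs add: k_eq = 2 × 1160 = 2320 N/m.
ω_n = √(k_eq/m) = √(2320/21.0) = 10.51 rad/s.
Critical damping c_c = 2√(k_eq·m) = 2√(2320 × 21.0) = 441.5 N·s/m, so ζ = c/c_c = 101/441.5 = 0.2288.
ω_d = ω_n√(1 − ζ²) = 10.51 × √(1 − 0.0523) = 10.23 rad/s.
T_d = 2π/ω_d = 0.6141 s.

0.614 s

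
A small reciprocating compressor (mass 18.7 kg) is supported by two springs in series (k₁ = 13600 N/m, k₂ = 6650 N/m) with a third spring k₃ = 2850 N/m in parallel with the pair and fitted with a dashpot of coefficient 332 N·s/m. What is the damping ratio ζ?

Series pair: k_s = k₁k₂/(k₁+k₂) = (13600)(6650)/(13600 + 6650) = 4466 N/m. In parallel with k₃: k_eq = 4466 + 2850 = 7316 N/m.
ω_n = √(k_eq/m) = √(7316/18.7) = 19.78 rad/s.
Critical damping c_c = 2√(k_eq·m) = 2√(7316 × 18.7) = 739.8 N·s/m, so ζ = c/c_c = 332/739.8 = 0.4488.

0.449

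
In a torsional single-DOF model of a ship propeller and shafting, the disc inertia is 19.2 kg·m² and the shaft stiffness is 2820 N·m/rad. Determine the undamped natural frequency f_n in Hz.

1.93 Hz

ω_n = √(k_t/J) = √(2820/19.2) = √146.9 = 12.12 rad/s.
f_n = ω_n/(2π) = 12.12/6.283 = 1.929 Hz.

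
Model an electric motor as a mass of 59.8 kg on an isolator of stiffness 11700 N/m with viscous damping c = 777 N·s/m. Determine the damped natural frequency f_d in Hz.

1.97 Hz

ω_n = √(k/m) = √(11700/59.8) = 13.99 rad/s.
Critical damping c_c = 2√(k·m) = 2√(11700 × 59.8) = 1673 N·s/m, so ζ = c/c_c = 777/1673 = 0.4645.
ω_d = ω_n√(1 − ζ²) = 13.99 × √(1 − 0.216) = 12.39 rad/s.
f_d = ω_d/(2π) = 1.972 Hz.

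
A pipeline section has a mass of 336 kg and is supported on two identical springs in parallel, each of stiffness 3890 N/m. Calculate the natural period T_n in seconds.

Parallel springs add: k_eq = 2 × 3890 = 7780 N/m.
ω_n = √(k_eq/m) = √(7780/336) = √23.15 = 4.812 rad/s.
T_n = 2π/ω_n = 6.283/4.812 = 1.306 s.

1.31 s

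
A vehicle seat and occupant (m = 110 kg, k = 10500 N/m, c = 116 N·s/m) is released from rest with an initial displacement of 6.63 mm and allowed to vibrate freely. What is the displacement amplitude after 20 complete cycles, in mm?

0.00745 mm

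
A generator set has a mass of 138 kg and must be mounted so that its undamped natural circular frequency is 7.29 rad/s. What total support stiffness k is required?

k = m·ω_n² = 138 × 7.290² = 138 × 53.14 = 7334 N/m.

7330 N/m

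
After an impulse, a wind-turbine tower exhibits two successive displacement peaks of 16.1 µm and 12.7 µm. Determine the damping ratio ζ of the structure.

Logarithmic decrement δ = (1/n)·ln(x₀/x_n) = (1/1)·ln(16.1/12.7) = (1/1)·ln(1.268) = 0.2372.
ζ = δ/√(4π² + δ²) = 0.2372/√(39.48 + 0.0563) = 0.2372/6.288 = 0.03773.

0.0377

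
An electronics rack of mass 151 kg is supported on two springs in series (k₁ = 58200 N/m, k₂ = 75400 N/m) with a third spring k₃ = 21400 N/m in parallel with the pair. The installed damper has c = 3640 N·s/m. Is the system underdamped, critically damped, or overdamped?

Series pair: k_s = k₁k₂/(k₁+k₂) = (58200)(75400)/(58200 + 75400) = 32850 N/m. In parallel with k₃: k_eq = 32850 + 21400 = 54250 N/m.
c_c = 2√(k_eq·m) = 5724 N·s/m; ζ = c/c_c = 3640/5724 = 0.636.
Since ζ < 1 the system is underdamped.

underdamped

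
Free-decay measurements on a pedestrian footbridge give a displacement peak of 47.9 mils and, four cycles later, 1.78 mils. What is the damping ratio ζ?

Logarithmic decrement δ = (1/n)·ln(x₀/x_n) = (1/4)·ln(47.9/1.78) = (1/4)·ln(26.91) = 0.8231.
ζ = δ/√(4π² + δ²) = 0.8231/√(39.48 + 0.678) = 0.8231/6.337 = 0.1299.

0.130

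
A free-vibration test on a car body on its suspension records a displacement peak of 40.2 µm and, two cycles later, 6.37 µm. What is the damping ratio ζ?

0.145

Logarithmic decrement δ = (1/n)·ln(x₀/x_n) = (1/2)·ln(40.2/6.37) = (1/2)·ln(6.311) = 0.9211.
ζ = δ/√(4π² + δ²) = 0.9211/√(39.48 + 0.848) = 0.9211/6.350 = 0.1451.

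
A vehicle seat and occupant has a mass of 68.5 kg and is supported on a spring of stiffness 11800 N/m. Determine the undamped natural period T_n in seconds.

ω_n = √(k/m) = √(11800/68.5) = √172.3 = 13.12 rad/s.
T_n = 2π/ω_n = 6.283/13.12 = 0.4787 s.

0.479 s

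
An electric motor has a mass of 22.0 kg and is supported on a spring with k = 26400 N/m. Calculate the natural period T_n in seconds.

ω_n = √(k/m) = √(26400/22.0) = √1200 = 34.64 rad/s.
T_n = 2π/ω_n = 6.283/34.64 = 0.1814 s.

0.181 s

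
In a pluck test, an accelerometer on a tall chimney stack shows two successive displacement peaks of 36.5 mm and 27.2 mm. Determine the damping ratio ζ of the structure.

Logarithmic decrement δ = (1/n)·ln(x₀/x_n) = (1/1)·ln(36.5/27.2) = (1/1)·ln(1.342) = 0.2941.
ζ = δ/√(4π² + δ²) = 0.2941/√(39.48 + 0.0865) = 0.2941/6.290 = 0.04676.

0.0468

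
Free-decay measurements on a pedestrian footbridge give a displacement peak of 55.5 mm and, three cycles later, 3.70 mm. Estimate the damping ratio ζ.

0.142

Logarithmic decrement δ = (1/n)·ln(x₀/x_n) = (1/3)·ln(55.5/3.70) = (1/3)·ln(15.00) = 0.9027.
ζ = δ/√(4π² + δ²) = 0.9027/√(39.48 + 0.815) = 0.9027/6.348 = 0.1422.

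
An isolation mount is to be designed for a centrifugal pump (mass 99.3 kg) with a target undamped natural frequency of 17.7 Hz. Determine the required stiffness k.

ω_n = 2πf_n = 2π × 17.7 = 111.2 rad/s.
k = m·ω_n² = 99.3 × 111.2² = 99.3 × 12370 = 1228000 N/m.

1230000 N/m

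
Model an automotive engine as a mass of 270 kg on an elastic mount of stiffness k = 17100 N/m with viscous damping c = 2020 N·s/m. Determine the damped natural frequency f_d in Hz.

1.12 Hz

ω_n = √(k/m) = √(17100/270) = 7.958 rad/s.
Critical damping c_c = 2√(k·m) = 2√(17100 × 270) = 4297 N·s/m, so ζ = c/c_c = 2020/4297 = 0.4700.
ω_d = ω_n√(1 − ζ²) = 7.958 × √(1 − 0.221) = 7.024 rad/s.
f_d = ω_d/(2π) = 1.118 Hz.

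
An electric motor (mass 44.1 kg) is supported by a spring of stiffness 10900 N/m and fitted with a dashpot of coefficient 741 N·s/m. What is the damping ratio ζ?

ω_n = √(k/m) = √(10900/44.1) = 15.72 rad/s.
Critical damping c_c = 2√(k·m) = 2√(10900 × 44.1) = 1387 N·s/m, so ζ = c/c_c = 741/1387 = 0.5344.

0.534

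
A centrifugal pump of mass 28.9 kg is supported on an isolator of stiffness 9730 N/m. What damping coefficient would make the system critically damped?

c_c = 2√(k·m) = 2√(9730 × 28.9) = 2 × 530.3 = 1061 N·s/m.

1060 N·s/m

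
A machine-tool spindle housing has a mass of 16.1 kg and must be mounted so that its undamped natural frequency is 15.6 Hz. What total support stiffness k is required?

ω_n = 2πf_n = 2π × 15.6 = 98.02 rad/s.
k = m·ω_n² = 16.1 × 98.02² = 16.1 × 9607 = 154700 N/m.

155000 N/m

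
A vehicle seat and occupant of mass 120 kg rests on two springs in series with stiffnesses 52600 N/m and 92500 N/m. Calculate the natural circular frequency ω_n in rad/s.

16.7 rad/s

Series springs: 1/k_eq = 1/52600 + 1/92500 = 2.982×10^-5, so k_eq = 33530 N/m.
ω_n = √(k_eq/m) = √(33530/120) = √279.4 = 16.72 rad/s.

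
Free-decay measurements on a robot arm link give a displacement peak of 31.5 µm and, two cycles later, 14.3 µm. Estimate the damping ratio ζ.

Logarithmic decrement δ = (1/n)·ln(x₀/x_n) = (1/2)·ln(31.5/14.3) = (1/2)·ln(2.203) = 0.3949.
ζ = δ/√(4π² + δ²) = 0.3949/√(39.48 + 0.156) = 0.3949/6.296 = 0.06272.

0.0627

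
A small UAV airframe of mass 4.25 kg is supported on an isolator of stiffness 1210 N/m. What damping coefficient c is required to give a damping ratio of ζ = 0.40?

57.4 N·s/m

c_c = 2√(k·m) = 2√(1210 × 4.25) = 143.4 N·s/m.
c = ζ·c_c = 0.40 × 143.4 = 57.37 N·s/m.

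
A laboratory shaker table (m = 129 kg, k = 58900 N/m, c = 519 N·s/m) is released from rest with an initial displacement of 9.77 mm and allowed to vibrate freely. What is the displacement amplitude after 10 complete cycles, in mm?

ζ = c/(2√(km)) = 519/(2√(58900 × 129)) = 519/5513 = 0.09414.
Logarithmic decrement δ = 2πζ/√(1 − ζ²) = 2π × 0.09414/√(1 − 0.00886) = 0.5942.
After n cycles, x_n/x₀ = e^(−nδ), so x_10 = 9.77 × e^(−10 × 0.5942) = 9.77 × 0.002628 = 0.02568 mm.

0.0257 mm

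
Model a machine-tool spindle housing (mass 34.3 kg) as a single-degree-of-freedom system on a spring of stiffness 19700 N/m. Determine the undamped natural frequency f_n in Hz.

3.81 Hz

ω_n = √(k/m) = √(19700/34.3) = √574.3 = 23.97 rad/s.
f_n = ω_n/(2π) = 23.97/6.283 = 3.814 Hz.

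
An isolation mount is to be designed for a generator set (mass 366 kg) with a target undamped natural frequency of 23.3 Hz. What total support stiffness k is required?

7840000 N/m

ω_n = 2πf_n = 2π × 23.3 = 146.4 rad/s.
k = m·ω_n² = 366 × 146.4² = 366 × 21430 = 7844000 N/m.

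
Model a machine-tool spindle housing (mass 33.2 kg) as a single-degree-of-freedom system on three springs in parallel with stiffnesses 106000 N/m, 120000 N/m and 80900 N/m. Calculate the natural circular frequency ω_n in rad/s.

96.1 rad/s

Parallel springs add: k_eq = 106000 + 120000 + 80900 = 306900 N/m.
ω_n = √(k_eq/m) = √(306900/33.2) = √9244 = 96.15 rad/s.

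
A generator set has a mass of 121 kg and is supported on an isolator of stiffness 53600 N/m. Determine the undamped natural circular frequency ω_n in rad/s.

21.0 rad/s

ω_n = √(k/m) = √(53600/121) = √443.0 = 21.05 rad/s.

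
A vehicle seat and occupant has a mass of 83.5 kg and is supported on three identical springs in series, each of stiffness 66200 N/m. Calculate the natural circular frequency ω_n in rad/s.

16.3 rad/s

Series springs: 1/k_eq = 3/66200, so k_eq = 66200/3 = 22070 N/m.
ω_n = √(k_eq/m) = √(22070/83.5) = √264.3 = 16.26 rad/s.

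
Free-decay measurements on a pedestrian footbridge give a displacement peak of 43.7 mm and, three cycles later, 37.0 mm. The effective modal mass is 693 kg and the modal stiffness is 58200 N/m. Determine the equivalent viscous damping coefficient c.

Logarithmic decrement δ = (1/n)·ln(x₀/x_n) = (1/3)·ln(43.7/37.0) = (1/3)·ln(1.181) = 0.05548.
ζ = δ/√(4π² + δ²) = 0.05548/√(39.48 + 0.00308) = 0.05548/6.283 = 0.008829.
c = ζ · 2√(km) = 0.008829 × 2√(58200 × 693) = 0.008829 × 12700 = 112.1 N·s/m.

112 N·s/m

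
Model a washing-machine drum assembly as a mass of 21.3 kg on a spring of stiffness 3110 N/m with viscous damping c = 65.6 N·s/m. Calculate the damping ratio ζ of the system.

ω_n = √(k/m) = √(3110/21.3) = 12.08 rad/s.
Critical damping c_c = 2√(k·m) = 2√(3110 × 21.3) = 514.8 N·s/m, so ζ = c/c_c = 65.6/514.8 = 0.1274.

0.127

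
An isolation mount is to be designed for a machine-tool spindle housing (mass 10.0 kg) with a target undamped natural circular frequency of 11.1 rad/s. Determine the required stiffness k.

1230 N/m

k = m·ω_n² = 10.0 × 11.10² = 10.0 × 123.2 = 1232 N/m.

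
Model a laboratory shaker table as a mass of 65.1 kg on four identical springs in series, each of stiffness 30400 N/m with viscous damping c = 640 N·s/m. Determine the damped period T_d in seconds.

Series springs: 1/k_eq = 4/30400, so k_eq = 30400/4 = 7600 N/m.
ω_n = √(k_eq/m) = √(7600/65.1) = 10.80 rad/s.
Critical damping c_c = 2√(k_eq·m) = 2√(7600 × 65.1) = 1407 N·s/m, so ζ = c/c_c = 640/1407 = 0.4549.
ω_d = ω_n√(1 − ζ²) = 10.80 × √(1 − 0.207) = 9.622 rad/s.
T_d = 2π/ω_d = 0.6530 s.

0.653 s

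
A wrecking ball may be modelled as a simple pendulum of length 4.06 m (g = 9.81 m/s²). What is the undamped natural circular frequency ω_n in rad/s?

For a simple pendulum ω_n = √(g/L) = √(9.81/4.06) = √2.416 = 1.554 rad/s.

1.55 rad/s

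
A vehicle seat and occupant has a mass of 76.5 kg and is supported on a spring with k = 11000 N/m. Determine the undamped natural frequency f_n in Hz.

ω_n = √(k/m) = √(11000/76.5) = √143.8 = 11.99 rad/s.
f_n = ω_n/(2π) = 11.99/6.283 = 1.908 Hz.

1.91 Hz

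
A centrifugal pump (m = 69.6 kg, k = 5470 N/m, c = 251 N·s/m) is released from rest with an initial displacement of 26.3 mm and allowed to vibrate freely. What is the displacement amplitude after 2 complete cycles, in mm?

ζ = c/(2√(km)) = 251/(2√(5470 × 69.6)) = 251/1234 = 0.2034.
Logarithmic decrement δ = 2πζ/√(1 − ζ²) = 2π × 0.2034/√(1 − 0.0414) = 1.305.
After n cycles, x_n/x₀ = e^(−nδ), so x_2 = 26.3 × e^(−2 × 1.305) = 26.3 × 0.07350 = 1.933 mm.

1.93 mm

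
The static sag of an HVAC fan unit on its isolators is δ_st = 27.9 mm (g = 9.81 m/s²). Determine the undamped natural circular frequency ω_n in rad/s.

18.8 rad/s

ω_n = √(g/δ_st) = √(9.81/0.0279) = √351.6 = 18.75 rad/s.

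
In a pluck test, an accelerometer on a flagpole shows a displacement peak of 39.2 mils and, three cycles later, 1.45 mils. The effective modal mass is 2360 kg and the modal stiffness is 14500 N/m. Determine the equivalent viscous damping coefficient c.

Logarithmic decrement δ = (1/n)·ln(x₀/x_n) = (1/3)·ln(39.2/1.45) = (1/3)·ln(27.03) = 1.099.
ζ = δ/√(4π² + δ²) = 1.099/√(39.48 + 1.21) = 1.099/6.379 = 0.1723.
c = ζ · 2√(km) = 0.1723 × 2√(14500 × 2360) = 0.1723 × 11700 = 2016 N·s/m.

2020 N·s/m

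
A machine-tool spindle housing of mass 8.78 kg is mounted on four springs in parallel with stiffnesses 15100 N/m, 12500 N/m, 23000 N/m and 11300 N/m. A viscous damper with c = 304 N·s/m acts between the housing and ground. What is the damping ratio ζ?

Parallel springs add: k_eq = 15100 + 12500 + 23000 + 11300 = 61900 N/m.
ω_n = √(k_eq/m) = √(61900/8.78) = 83.96 rad/s.
Critical damping c_c = 2√(k_eq·m) = 2√(61900 × 8.78) = 1474 N·s/m, so ζ = c/c_c = 304/1474 = 0.2062.

0.206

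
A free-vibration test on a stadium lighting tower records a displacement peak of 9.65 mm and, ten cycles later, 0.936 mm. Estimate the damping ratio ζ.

Logarithmic decrement δ = (1/n)·ln(x₀/x_n) = (1/10)·ln(9.65/0.936) = (1/10)·ln(10.31) = 0.2333.
ζ = δ/√(4π² + δ²) = 0.2333/√(39.48 + 0.0544) = 0.2333/6.288 = 0.03711.

0.0371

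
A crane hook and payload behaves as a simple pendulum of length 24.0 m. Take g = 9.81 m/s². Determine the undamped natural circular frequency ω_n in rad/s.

0.639 rad/s

For a simple pendulum ω_n = √(g/L) = √(9.81/24.0) = √0.4088 = 0.6393 rad/s.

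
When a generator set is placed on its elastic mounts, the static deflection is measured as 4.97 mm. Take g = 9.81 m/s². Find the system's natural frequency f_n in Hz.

7.07 Hz

ω_n = √(g/δ_st) = √(9.81/0.00497) = √1974 = 44.43 rad/s.
f_n = ω_n/(2π) = 44.43/6.283 = 7.071 Hz.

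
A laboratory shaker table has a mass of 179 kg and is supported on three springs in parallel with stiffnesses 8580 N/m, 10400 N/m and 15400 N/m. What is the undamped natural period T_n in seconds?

Parallel springs add: k_eq = 8580 + 10400 + 15400 = 34380 N/m.
ω_n = √(k_eq/m) = √(34380/179) = √192.1 = 13.86 rad/s.
T_n = 2π/ω_n = 6.283/13.86 = 0.4534 s.

0.453 s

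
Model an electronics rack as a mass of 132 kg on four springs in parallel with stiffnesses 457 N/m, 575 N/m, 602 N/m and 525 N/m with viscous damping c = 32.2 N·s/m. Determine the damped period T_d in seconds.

Parallel springs add: k_eq = 457 + 575 + 602 + 525 = 2159 N/m.
ω_n = √(k_eq/m) = √(2159/132) = 4.044 rad/s.
Critical damping c_c = 2√(k_eq·m) = 2√(2159 × 132) = 1068 N·s/m, so ζ = c/c_c = 32.2/1068 = 0.03016.
ω_d = ω_n√(1 − ζ²) = 4.044 × √(1 − 0.000910) = 4.042 rad/s.
T_d = 2π/ω_d = 1.554 s.

1.55 s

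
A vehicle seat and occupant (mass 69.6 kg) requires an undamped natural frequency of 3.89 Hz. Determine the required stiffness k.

41600 N/m

ω_n = 2πf_n = 2π × 3.89 = 24.44 rad/s.
k = m·ω_n² = 69.6 × 24.44² = 69.6 × 597.4 = 41580 N/m.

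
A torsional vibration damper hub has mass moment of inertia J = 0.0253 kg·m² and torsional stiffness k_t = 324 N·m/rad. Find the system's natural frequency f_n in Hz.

18.0 Hz

ω_n = √(k_t/J) = √(324/0.0253) = √12810 = 113.2 rad/s.
f_n = ω_n/(2π) = 113.2/6.283 = 18.01 Hz.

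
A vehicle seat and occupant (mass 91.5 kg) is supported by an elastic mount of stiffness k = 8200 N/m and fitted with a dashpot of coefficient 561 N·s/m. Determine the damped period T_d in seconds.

0.702 s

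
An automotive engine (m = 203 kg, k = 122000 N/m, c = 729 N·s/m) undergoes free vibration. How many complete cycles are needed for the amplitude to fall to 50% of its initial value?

2 cycles

ζ = c/(2√(km)) = 729/(2√(122000 × 203)) = 729/9953 = 0.07324.
Logarithmic decrement δ = 2πζ/√(1 − ζ²) = 2π × 0.07324/√(1 − 0.00536) = 0.4614.
x_n/x₀ = e^(−nδ) ≤ 0.5; take ln: n ≥ ln(1/0.5)/δ = 0.6931/0.4614 = 1.502.
So 2 complete cycles are required.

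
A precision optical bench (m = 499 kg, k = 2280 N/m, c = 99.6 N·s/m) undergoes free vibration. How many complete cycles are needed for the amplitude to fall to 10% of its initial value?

8 cycles

ζ = c/(2√(km)) = 99.6/(2√(2280 × 499)) = 99.6/2133 = 0.04669.
Logarithmic decrement δ = 2πζ/√(1 − ζ²) = 2π × 0.04669/√(1 − 0.00218) = 0.2937.
x_n/x₀ = e^(−nδ) ≤ 0.1; take ln: n ≥ ln(1/0.1)/δ = 2.303/0.2937 = 7.841.
So 8 complete cycles are required.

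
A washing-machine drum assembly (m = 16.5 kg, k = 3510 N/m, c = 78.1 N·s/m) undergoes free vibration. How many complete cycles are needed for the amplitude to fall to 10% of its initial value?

ζ = c/(2√(km)) = 78.1/(2√(3510 × 16.5)) = 78.1/481.3 = 0.1623.
Logarithmic decrement δ = 2πζ/√(1 − ζ²) = 2π × 0.1623/√(1 − 0.0263) = 1.033.
x_n/x₀ = e^(−nδ) ≤ 0.1; take ln: n ≥ ln(1/0.1)/δ = 2.303/1.033 = 2.229.
So 3 complete cycles are required.

3 cycles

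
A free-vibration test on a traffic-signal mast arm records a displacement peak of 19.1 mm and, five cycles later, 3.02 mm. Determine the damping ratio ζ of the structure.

0.0586

Logarithmic decrement δ = (1/n)·ln(x₀/x_n) = (1/5)·ln(19.1/3.02) = (1/5)·ln(6.325) = 0.3689.
ζ = δ/√(4π² + δ²) = 0.3689/√(39.48 + 0.136) = 0.3689/6.294 = 0.05861.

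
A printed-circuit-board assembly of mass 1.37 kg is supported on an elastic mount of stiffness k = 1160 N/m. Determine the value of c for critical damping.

c_c = 2√(k·m) = 2√(1160 × 1.37) = 2 × 39.86 = 79.73 N·s/m.

79.7 N·s/m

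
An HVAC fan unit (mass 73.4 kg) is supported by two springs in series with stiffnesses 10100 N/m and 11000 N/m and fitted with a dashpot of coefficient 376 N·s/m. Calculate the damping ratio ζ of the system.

Series springs: 1/k_eq = 1/10100 + 1/11000 = 0.0001899, so k_eq = 5265 N/m.
ω_n = √(k_eq/m) = √(5265/73.4) = 8.470 rad/s.
Critical damping c_c = 2√(k_eq·m) = 2√(5265 × 73.4) = 1243 N·s/m, so ζ = c/c_c = 376/1243 = 0.3024.

0.302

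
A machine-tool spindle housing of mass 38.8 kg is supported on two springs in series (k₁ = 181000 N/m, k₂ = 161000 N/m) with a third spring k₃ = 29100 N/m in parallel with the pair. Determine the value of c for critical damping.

Series pair: k_s = k₁k₂/(k₁+k₂) = (181000)(161000)/(181000 + 161000) = 85210 N/m. In parallel with k₃: k_eq = 85210 + 29100 = 114300 N/m.
c_c = 2√(k_eq·m) = 2√(114300 × 38.8) = 2 × 2106 = 4212 N·s/m.

4210 N·s/m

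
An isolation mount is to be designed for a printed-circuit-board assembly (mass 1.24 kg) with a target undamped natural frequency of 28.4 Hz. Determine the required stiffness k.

ω_n = 2πf_n = 2π × 28.4 = 178.4 rad/s.
k = m·ω_n² = 1.24 × 178.4² = 1.24 × 31840 = 39480 N/m.

39500 N/m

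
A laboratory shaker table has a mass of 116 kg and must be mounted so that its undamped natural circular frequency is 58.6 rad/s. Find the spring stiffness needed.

k = m·ω_n² = 116 × 58.60² = 116 × 3434 = 398300 N/m.

398000 N/m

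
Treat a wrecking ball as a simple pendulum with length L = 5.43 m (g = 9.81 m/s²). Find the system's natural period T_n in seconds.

4.67 s

For a simple pendulum ω_n = √(g/L) = √(9.81/5.43) = √1.807 = 1.344 rad/s.
T_n = 2π/ω_n = 6.283/1.344 = 4.675 s.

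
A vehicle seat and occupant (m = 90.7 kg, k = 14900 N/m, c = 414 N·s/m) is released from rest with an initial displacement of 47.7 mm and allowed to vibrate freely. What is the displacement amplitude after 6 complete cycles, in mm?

ζ = c/(2√(km)) = 414/(2√(14900 × 90.7)) = 414/2325 = 0.1781.
Logarithmic decrement δ = 2πζ/√(1 − ζ²) = 2π × 0.1781/√(1 − 0.0317) = 1.137.
After n cycles, x_n/x₀ = e^(−nδ), so x_6 = 47.7 × e^(−6 × 1.137) = 47.7 × 0.001090 = 0.05198 mm.

0.0520 mm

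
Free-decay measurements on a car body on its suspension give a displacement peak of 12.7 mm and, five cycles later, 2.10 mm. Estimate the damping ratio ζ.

0.0572

Logarithmic decrement δ = (1/n)·ln(x₀/x_n) = (1/5)·ln(12.7/2.10) = (1/5)·ln(6.048) = 0.3599.
ζ = δ/√(4π² + δ²) = 0.3599/√(39.48 + 0.130) = 0.3599/6.293 = 0.05719.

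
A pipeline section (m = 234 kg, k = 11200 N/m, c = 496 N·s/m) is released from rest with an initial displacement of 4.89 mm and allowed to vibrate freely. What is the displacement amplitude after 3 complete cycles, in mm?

ζ = c/(2√(km)) = 496/(2√(11200 × 234)) = 496/3238 = 0.1532.
Logarithmic decrement δ = 2πζ/√(1 − ζ²) = 2π × 0.1532/√(1 − 0.0235) = 0.9740.
After n cycles, x_n/x₀ = e^(−nδ), so x_3 = 4.89 × e^(−3 × 0.9740) = 4.89 × 0.05382 = 0.2632 mm.

0.263 mm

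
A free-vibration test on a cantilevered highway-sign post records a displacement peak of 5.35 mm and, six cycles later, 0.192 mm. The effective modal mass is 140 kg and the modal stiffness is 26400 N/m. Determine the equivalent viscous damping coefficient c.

338 N·s/m

Logarithmic decrement δ = (1/n)·ln(x₀/x_n) = (1/6)·ln(5.35/0.192) = (1/6)·ln(27.86) = 0.5546.
ζ = δ/√(4π² + δ²) = 0.5546/√(39.48 + 0.308) = 0.5546/6.308 = 0.08792.
c = ζ · 2√(km) = 0.08792 × 2√(26400 × 140) = 0.08792 × 3845 = 338.0 N·s/m.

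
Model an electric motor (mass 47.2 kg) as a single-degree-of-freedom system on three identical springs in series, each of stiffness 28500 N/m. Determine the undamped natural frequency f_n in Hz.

Series springs: 1/k_eq = 3/28500, so k_eq = 28500/3 = 9500 N/m.
ω_n = √(k_eq/m) = √(9500/47.2) = √201.3 = 14.19 rad/s.
f_n = ω_n/(2π) = 14.19/6.283 = 2.258 Hz.

2.26 Hz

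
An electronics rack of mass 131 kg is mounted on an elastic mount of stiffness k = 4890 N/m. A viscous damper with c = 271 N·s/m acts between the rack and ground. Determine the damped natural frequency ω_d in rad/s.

ω_n = √(k/m) = √(4890/131) = 6.110 rad/s.
Critical damping c_c = 2√(k·m) = 2√(4890 × 131) = 1601 N·s/m, so ζ = c/c_c = 271/1601 = 0.1693.
ω_d = ω_n√(1 − ζ²) = 6.110 × √(1 − 0.0287) = 6.021 rad/s.

6.02 rad/s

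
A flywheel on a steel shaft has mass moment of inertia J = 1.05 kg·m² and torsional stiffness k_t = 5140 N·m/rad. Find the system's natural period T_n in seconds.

0.0898 s

ω_n = √(k_t/J) = √(5140/1.05) = √4895 = 69.97 rad/s.
T_n = 2π/ω_n = 6.283/69.97 = 0.08980 s.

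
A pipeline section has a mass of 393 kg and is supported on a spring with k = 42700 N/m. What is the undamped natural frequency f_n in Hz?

1.66 Hz

ω_n = √(k/m) = √(42700/393) = √108.7 = 10.42 rad/s.
f_n = ω_n/(2π) = 10.42/6.283 = 1.659 Hz.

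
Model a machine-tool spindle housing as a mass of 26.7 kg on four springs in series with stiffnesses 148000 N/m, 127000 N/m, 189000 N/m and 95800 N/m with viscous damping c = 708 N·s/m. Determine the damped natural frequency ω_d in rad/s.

32.5 rad/s

Series springs: 1/k_eq = 1/148000 + 1/127000 + 1/189000 + 1/95800 = 3.036×10^-5, so k_eq = 32940 N/m.
ω_n = √(k_eq/m) = √(32940/26.7) = 35.12 rad/s.
Critical damping c_c = 2√(k_eq·m) = 2√(32940 × 26.7) = 1876 N·s/m, so ζ = c/c_c = 708/1876 = 0.3775.
ω_d = ω_n√(1 − ζ²) = 35.12 × √(1 − 0.142) = 32.52 rad/s.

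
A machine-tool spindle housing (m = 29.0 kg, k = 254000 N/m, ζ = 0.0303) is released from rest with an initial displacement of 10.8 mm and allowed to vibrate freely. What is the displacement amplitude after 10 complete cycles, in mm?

1.61 mm

Logarithmic decrement δ = 2πζ/√(1 − ζ²) = 2π × 0.03030/√(1 − 0.000918) = 0.1905.
After n cycles, x_n/x₀ = e^(−nδ), so x_10 = 10.8 × e^(−10 × 0.1905) = 10.8 × 0.1489 = 1.608 mm.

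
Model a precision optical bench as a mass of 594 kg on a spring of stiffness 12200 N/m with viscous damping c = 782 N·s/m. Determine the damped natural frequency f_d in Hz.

0.714 Hz

ω_n = √(k/m) = √(12200/594) = 4.532 rad/s.
Critical damping c_c = 2√(k·m) = 2√(12200 × 594) = 5384 N·s/m, so ζ = c/c_c = 782/5384 = 0.1452.
ω_d = ω_n√(1 − ζ²) = 4.532 × √(1 − 0.0211) = 4.484 rad/s.
f_d = ω_d/(2π) = 0.7136 Hz.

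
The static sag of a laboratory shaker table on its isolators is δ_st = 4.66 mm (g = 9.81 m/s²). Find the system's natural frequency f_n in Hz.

7.30 Hz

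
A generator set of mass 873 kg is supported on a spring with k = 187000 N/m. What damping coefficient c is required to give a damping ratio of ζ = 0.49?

12500 N·s/m

c_c = 2√(k·m) = 2√(187000 × 873) = 25550 N·s/m.
c = ζ·c_c = 0.49 × 25550 = 12520 N·s/m.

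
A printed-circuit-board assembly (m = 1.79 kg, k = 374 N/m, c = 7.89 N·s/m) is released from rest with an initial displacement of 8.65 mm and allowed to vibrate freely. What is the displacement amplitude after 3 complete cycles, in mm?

ζ = c/(2√(km)) = 7.89/(2√(374 × 1.79)) = 7.89/51.75 = 0.1525.
Logarithmic decrement δ = 2πζ/√(1 − ζ²) = 2π × 0.1525/√(1 − 0.0232) = 0.9693.
After n cycles, x_n/x₀ = e^(−nδ), so x_3 = 8.65 × e^(−3 × 0.9693) = 8.65 × 0.05459 = 0.4722 mm.

0.472 mm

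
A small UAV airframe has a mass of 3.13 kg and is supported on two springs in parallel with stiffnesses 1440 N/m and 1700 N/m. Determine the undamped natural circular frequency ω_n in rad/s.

31.7 rad/s

Parallel springs add: k_eq = 1440 + 1700 = 3140 N/m.
ω_n = √(k_eq/m) = √(3140/3.13) = √1003 = 31.67 rad/s.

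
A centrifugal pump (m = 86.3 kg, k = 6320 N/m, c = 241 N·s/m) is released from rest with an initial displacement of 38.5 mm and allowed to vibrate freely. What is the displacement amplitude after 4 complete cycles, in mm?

ζ = c/(2√(km)) = 241/(2√(6320 × 86.3)) = 241/1477 = 0.1632.
Logarithmic decrement δ = 2πζ/√(1 − ζ²) = 2π × 0.1632/√(1 − 0.0266) = 1.039.
After n cycles, x_n/x₀ = e^(−nδ), so x_4 = 38.5 × e^(−4 × 1.039) = 38.5 × 0.01566 = 0.6030 mm.

0.603 mm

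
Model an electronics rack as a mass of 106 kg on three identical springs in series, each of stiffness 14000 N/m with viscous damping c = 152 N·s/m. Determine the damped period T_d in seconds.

Series springs: 1/k_eq = 3/14000, so k_eq = 14000/3 = 4667 N/m.
ω_n = √(k_eq/m) = √(4667/106) = 6.635 rad/s.
Critical damping c_c = 2√(k_eq·m) = 2√(4667 × 106) = 1407 N·s/m, so ζ = c/c_c = 152/1407 = 0.1081.
ω_d = ω_n√(1 − ζ²) = 6.635 × √(1 − 0.0117) = 6.596 rad/s.
T_d = 2π/ω_d = 0.9525 s.

0.953 s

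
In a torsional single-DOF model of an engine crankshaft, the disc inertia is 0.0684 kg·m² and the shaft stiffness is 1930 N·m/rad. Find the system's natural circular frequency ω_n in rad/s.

168 rad/s

ω_n = √(k_t/J) = √(1930/0.0684) = √28220 = 168.0 rad/s.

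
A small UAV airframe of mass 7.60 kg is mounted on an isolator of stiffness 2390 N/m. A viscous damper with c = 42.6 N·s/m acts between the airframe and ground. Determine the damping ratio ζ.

0.158

ω_n = √(k/m) = √(2390/7.60) = 17.73 rad/s.
Critical damping c_c = 2√(k·m) = 2√(2390 × 7.60) = 269.5 N·s/m, so ζ = c/c_c = 42.6/269.5 = 0.1580.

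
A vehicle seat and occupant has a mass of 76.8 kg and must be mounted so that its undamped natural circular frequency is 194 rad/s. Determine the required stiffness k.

2890000 N/m

k = m·ω_n² = 76.8 × 194.0² = 76.8 × 37640 = 2890000 N/m.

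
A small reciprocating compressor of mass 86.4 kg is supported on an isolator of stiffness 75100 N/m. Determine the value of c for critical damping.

5090 N·s/m

c_c = 2√(k·m) = 2√(75100 × 86.4) = 2 × 2547 = 5095 N·s/m.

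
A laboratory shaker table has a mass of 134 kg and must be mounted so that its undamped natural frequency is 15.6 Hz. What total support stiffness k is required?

ω_n = 2πf_n = 2π × 15.6 = 98.02 rad/s.
k = m·ω_n² = 134 × 98.02² = 134 × 9607 = 1287000 N/m.

1290000 N/m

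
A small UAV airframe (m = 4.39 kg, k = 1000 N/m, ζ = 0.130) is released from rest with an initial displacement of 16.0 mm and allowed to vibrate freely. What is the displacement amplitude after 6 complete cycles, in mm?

Logarithmic decrement δ = 2πζ/√(1 − ζ²) = 2π × 0.1300/√(1 − 0.0169) = 0.8238.
After n cycles, x_n/x₀ = e^(−nδ), so x_6 = 16.0 × e^(−6 × 0.8238) = 16.0 × 0.007134 = 0.1142 mm.

0.114 mm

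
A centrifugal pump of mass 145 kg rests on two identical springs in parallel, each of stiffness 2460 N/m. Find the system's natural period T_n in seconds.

Parallel springs add: k_eq = 2 × 2460 = 4920 N/m.
ω_n = √(k_eq/m) = √(4920/145) = √33.93 = 5.825 rad/s.
T_n = 2π/ω_n = 6.283/5.825 = 1.079 s.

1.08 s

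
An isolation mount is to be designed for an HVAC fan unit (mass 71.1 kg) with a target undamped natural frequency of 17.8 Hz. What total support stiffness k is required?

889000 N/m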